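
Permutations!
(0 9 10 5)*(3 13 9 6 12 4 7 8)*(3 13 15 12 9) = (0 6 9 10 5)(3 15 12 4 7 8 13) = [6, 1, 2, 15, 7, 0, 9, 8, 13, 10, 5, 11, 4, 3, 14, 12]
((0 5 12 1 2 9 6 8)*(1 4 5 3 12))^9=((0 3 12 4 5 1 2 9 6 8))^9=(0 8 6 9 2 1 5 4 12 3)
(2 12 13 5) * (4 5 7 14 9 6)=(2 12 13 7 14 9 6 4 5)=[0, 1, 12, 3, 5, 2, 4, 14, 8, 6, 10, 11, 13, 7, 9]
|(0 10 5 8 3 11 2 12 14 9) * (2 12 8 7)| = 11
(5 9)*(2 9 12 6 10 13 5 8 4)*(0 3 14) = (0 3 14)(2 9 8 4)(5 12 6 10 13) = [3, 1, 9, 14, 2, 12, 10, 7, 4, 8, 13, 11, 6, 5, 0]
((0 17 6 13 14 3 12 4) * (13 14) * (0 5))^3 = ((0 17 6 14 3 12 4 5))^3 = (0 14 4 17 3 5 6 12)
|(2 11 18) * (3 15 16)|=3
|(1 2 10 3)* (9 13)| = 4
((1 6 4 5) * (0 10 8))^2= (0 8 10)(1 4)(5 6)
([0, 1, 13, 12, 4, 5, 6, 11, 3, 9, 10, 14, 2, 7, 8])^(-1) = [0, 1, 12, 8, 4, 5, 6, 13, 14, 9, 10, 7, 3, 2, 11]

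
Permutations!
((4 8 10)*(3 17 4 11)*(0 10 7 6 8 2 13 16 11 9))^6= (2 4 17 3 11 16 13)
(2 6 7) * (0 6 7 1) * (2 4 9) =(0 6 1)(2 7 4 9) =[6, 0, 7, 3, 9, 5, 1, 4, 8, 2]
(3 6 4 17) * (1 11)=(1 11)(3 6 4 17)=[0, 11, 2, 6, 17, 5, 4, 7, 8, 9, 10, 1, 12, 13, 14, 15, 16, 3]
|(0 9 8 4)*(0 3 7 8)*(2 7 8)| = 6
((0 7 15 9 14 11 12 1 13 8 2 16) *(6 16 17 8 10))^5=((0 7 15 9 14 11 12 1 13 10 6 16)(2 17 8))^5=(0 11 6 9 13 7 12 16 14 10 15 1)(2 8 17)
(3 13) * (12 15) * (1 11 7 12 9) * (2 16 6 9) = (1 11 7 12 15 2 16 6 9)(3 13) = [0, 11, 16, 13, 4, 5, 9, 12, 8, 1, 10, 7, 15, 3, 14, 2, 6]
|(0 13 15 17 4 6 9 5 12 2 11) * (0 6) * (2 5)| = |(0 13 15 17 4)(2 11 6 9)(5 12)| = 20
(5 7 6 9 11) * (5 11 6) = [0, 1, 2, 3, 4, 7, 9, 5, 8, 6, 10, 11] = (11)(5 7)(6 9)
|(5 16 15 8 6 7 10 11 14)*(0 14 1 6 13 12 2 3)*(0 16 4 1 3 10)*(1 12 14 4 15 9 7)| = |(0 4 12 2 10 11 3 16 9 7)(1 6)(5 15 8 13 14)| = 10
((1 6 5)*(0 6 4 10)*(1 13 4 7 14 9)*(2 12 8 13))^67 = (0 12 10 2 4 5 13 6 8)(1 9 14 7)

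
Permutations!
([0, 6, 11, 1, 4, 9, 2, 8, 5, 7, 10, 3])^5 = [0, 1, 2, 3, 4, 9, 6, 8, 5, 7, 10, 11]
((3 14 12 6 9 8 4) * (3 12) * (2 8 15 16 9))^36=((2 8 4 12 6)(3 14)(9 15 16))^36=(16)(2 8 4 12 6)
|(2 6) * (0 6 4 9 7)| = |(0 6 2 4 9 7)| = 6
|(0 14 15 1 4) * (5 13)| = 10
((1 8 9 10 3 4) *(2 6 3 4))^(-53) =((1 8 9 10 4)(2 6 3))^(-53) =(1 9 4 8 10)(2 6 3)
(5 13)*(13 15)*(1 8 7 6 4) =(1 8 7 6 4)(5 15 13) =[0, 8, 2, 3, 1, 15, 4, 6, 7, 9, 10, 11, 12, 5, 14, 13]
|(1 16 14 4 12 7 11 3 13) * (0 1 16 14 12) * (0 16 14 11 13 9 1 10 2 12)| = |(0 10 2 12 7 13 14 4 16)(1 11 3 9)| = 36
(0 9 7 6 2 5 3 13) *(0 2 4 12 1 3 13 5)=(0 9 7 6 4 12 1 3 5 13 2)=[9, 3, 0, 5, 12, 13, 4, 6, 8, 7, 10, 11, 1, 2]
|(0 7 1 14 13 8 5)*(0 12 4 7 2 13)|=10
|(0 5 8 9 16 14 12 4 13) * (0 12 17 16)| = |(0 5 8 9)(4 13 12)(14 17 16)| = 12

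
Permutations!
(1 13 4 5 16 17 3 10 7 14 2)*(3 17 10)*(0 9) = (17)(0 9)(1 13 4 5 16 10 7 14 2) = [9, 13, 1, 3, 5, 16, 6, 14, 8, 0, 7, 11, 12, 4, 2, 15, 10, 17]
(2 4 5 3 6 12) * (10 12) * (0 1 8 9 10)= [1, 8, 4, 6, 5, 3, 0, 7, 9, 10, 12, 11, 2]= (0 1 8 9 10 12 2 4 5 3 6)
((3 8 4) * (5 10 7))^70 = (3 8 4)(5 10 7)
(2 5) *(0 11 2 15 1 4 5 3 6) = (0 11 2 3 6)(1 4 5 15) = [11, 4, 3, 6, 5, 15, 0, 7, 8, 9, 10, 2, 12, 13, 14, 1]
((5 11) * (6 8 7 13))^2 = (6 7)(8 13) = ((5 11)(6 8 7 13))^2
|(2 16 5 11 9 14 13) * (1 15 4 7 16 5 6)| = |(1 15 4 7 16 6)(2 5 11 9 14 13)| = 6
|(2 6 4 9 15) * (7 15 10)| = |(2 6 4 9 10 7 15)| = 7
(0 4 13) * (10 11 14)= [4, 1, 2, 3, 13, 5, 6, 7, 8, 9, 11, 14, 12, 0, 10]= (0 4 13)(10 11 14)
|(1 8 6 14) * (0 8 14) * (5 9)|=6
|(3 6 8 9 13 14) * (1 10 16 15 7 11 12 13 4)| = |(1 10 16 15 7 11 12 13 14 3 6 8 9 4)| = 14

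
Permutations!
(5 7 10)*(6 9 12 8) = [0, 1, 2, 3, 4, 7, 9, 10, 6, 12, 5, 11, 8] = (5 7 10)(6 9 12 8)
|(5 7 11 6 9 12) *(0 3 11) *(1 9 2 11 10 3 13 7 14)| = |(0 13 7)(1 9 12 5 14)(2 11 6)(3 10)| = 30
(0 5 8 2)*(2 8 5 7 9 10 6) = (0 7 9 10 6 2) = [7, 1, 0, 3, 4, 5, 2, 9, 8, 10, 6]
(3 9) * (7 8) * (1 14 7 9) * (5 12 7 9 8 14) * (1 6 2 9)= (1 5 12 7 14)(2 9 3 6)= [0, 5, 9, 6, 4, 12, 2, 14, 8, 3, 10, 11, 7, 13, 1]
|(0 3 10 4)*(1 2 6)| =|(0 3 10 4)(1 2 6)| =12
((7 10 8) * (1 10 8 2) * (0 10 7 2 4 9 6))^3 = (0 9 10 6 4)(1 2 8 7)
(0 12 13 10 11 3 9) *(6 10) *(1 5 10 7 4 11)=(0 12 13 6 7 4 11 3 9)(1 5 10)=[12, 5, 2, 9, 11, 10, 7, 4, 8, 0, 1, 3, 13, 6]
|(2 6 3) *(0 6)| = 4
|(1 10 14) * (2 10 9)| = 5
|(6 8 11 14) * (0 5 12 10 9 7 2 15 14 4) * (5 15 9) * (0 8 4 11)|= 6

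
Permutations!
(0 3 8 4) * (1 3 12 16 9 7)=[12, 3, 2, 8, 0, 5, 6, 1, 4, 7, 10, 11, 16, 13, 14, 15, 9]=(0 12 16 9 7 1 3 8 4)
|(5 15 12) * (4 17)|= |(4 17)(5 15 12)|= 6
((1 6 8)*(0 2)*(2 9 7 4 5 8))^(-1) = ((0 9 7 4 5 8 1 6 2))^(-1) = (0 2 6 1 8 5 4 7 9)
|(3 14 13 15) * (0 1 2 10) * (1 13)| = |(0 13 15 3 14 1 2 10)| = 8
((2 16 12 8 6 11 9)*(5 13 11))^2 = ((2 16 12 8 6 5 13 11 9))^2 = (2 12 6 13 9 16 8 5 11)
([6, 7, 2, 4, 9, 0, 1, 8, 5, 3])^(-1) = [5, 6, 2, 9, 3, 8, 0, 1, 7, 4]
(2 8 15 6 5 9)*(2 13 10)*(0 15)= (0 15 6 5 9 13 10 2 8)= [15, 1, 8, 3, 4, 9, 5, 7, 0, 13, 2, 11, 12, 10, 14, 6]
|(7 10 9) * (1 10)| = 4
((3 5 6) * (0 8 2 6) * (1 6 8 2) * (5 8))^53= (0 5 2)(1 6 3 8)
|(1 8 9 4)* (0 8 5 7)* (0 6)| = |(0 8 9 4 1 5 7 6)| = 8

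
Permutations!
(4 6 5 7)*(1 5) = (1 5 7 4 6) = [0, 5, 2, 3, 6, 7, 1, 4]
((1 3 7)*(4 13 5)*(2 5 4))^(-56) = (13)(1 3 7)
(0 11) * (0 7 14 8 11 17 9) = [17, 1, 2, 3, 4, 5, 6, 14, 11, 0, 10, 7, 12, 13, 8, 15, 16, 9] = (0 17 9)(7 14 8 11)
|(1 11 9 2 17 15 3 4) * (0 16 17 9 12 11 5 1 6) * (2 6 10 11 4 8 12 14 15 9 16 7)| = 56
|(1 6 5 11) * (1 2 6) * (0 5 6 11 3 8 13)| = |(0 5 3 8 13)(2 11)| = 10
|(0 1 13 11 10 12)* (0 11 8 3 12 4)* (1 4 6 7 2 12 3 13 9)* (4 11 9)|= |(0 11 10 6 7 2 12 9 1 4)(8 13)|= 10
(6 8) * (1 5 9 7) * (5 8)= [0, 8, 2, 3, 4, 9, 5, 1, 6, 7]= (1 8 6 5 9 7)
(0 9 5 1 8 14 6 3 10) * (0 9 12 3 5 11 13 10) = (0 12 3)(1 8 14 6 5)(9 11 13 10) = [12, 8, 2, 0, 4, 1, 5, 7, 14, 11, 9, 13, 3, 10, 6]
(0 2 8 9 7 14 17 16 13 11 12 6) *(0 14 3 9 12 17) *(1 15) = (0 2 8 12 6 14)(1 15)(3 9 7)(11 17 16 13) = [2, 15, 8, 9, 4, 5, 14, 3, 12, 7, 10, 17, 6, 11, 0, 1, 13, 16]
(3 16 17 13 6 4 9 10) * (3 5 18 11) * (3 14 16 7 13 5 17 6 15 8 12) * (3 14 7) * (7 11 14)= (4 9 10 17 5 18 14 16 6)(7 13 15 8 12)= [0, 1, 2, 3, 9, 18, 4, 13, 12, 10, 17, 11, 7, 15, 16, 8, 6, 5, 14]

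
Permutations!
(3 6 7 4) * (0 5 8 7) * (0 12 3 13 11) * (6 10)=(0 5 8 7 4 13 11)(3 10 6 12)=[5, 1, 2, 10, 13, 8, 12, 4, 7, 9, 6, 0, 3, 11]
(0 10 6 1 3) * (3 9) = [10, 9, 2, 0, 4, 5, 1, 7, 8, 3, 6] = (0 10 6 1 9 3)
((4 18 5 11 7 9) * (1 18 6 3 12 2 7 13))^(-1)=(1 13 11 5 18)(2 12 3 6 4 9 7)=((1 18 5 11 13)(2 7 9 4 6 3 12))^(-1)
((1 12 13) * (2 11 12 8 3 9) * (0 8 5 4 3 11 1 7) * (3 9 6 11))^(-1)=(0 7 13 12 11 6 3 8)(1 2 9 4 5)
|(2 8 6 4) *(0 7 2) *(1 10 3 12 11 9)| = 6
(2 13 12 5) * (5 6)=(2 13 12 6 5)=[0, 1, 13, 3, 4, 2, 5, 7, 8, 9, 10, 11, 6, 12]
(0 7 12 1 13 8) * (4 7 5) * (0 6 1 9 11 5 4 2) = (0 4 7 12 9 11 5 2)(1 13 8 6) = [4, 13, 0, 3, 7, 2, 1, 12, 6, 11, 10, 5, 9, 8]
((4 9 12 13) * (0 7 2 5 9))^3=((0 7 2 5 9 12 13 4))^3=(0 5 13 7 9 4 2 12)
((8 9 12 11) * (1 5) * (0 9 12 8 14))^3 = ((0 9 8 12 11 14)(1 5))^3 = (0 12)(1 5)(8 14)(9 11)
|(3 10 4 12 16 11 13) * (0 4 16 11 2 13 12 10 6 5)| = 18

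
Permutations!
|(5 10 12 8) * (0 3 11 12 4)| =8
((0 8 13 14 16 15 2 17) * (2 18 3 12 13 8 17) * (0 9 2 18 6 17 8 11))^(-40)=(0 11 8)(2 13 6 18 14 17 3 16 9 12 15)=((0 8 11)(2 18 3 12 13 14 16 15 6 17 9))^(-40)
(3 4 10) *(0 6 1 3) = (0 6 1 3 4 10) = [6, 3, 2, 4, 10, 5, 1, 7, 8, 9, 0]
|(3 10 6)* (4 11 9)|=|(3 10 6)(4 11 9)|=3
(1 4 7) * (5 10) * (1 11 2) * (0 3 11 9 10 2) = (0 3 11)(1 4 7 9 10 5 2) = [3, 4, 1, 11, 7, 2, 6, 9, 8, 10, 5, 0]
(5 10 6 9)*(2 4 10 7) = (2 4 10 6 9 5 7) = [0, 1, 4, 3, 10, 7, 9, 2, 8, 5, 6]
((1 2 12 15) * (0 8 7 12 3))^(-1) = ((0 8 7 12 15 1 2 3))^(-1) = (0 3 2 1 15 12 7 8)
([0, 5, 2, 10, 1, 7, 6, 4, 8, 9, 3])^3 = (1 4 7 5)(3 10)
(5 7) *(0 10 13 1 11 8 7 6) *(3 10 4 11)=(0 4 11 8 7 5 6)(1 3 10 13)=[4, 3, 2, 10, 11, 6, 0, 5, 7, 9, 13, 8, 12, 1]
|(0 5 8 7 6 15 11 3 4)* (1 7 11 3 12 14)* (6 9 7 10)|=|(0 5 8 11 12 14 1 10 6 15 3 4)(7 9)|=12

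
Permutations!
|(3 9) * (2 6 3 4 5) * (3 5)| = 3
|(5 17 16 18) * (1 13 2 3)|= |(1 13 2 3)(5 17 16 18)|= 4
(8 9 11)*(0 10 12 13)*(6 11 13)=[10, 1, 2, 3, 4, 5, 11, 7, 9, 13, 12, 8, 6, 0]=(0 10 12 6 11 8 9 13)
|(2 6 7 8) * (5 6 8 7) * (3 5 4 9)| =10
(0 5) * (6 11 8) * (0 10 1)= (0 5 10 1)(6 11 8)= [5, 0, 2, 3, 4, 10, 11, 7, 6, 9, 1, 8]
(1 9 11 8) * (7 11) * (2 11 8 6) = [0, 9, 11, 3, 4, 5, 2, 8, 1, 7, 10, 6] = (1 9 7 8)(2 11 6)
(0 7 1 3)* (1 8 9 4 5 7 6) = (0 6 1 3)(4 5 7 8 9) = [6, 3, 2, 0, 5, 7, 1, 8, 9, 4]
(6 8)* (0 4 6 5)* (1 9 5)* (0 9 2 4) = [0, 2, 4, 3, 6, 9, 8, 7, 1, 5] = (1 2 4 6 8)(5 9)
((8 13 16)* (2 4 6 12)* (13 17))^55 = ((2 4 6 12)(8 17 13 16))^55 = (2 12 6 4)(8 16 13 17)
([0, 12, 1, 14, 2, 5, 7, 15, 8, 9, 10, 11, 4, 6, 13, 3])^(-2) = [0, 4, 12, 7, 1, 5, 14, 13, 8, 9, 10, 11, 2, 3, 15, 6]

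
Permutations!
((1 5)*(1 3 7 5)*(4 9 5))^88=(3 9 7 5 4)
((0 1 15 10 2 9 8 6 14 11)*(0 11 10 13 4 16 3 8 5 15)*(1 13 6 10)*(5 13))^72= ((0 5 15 6 14 1)(2 9 13 4 16 3 8 10))^72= (16)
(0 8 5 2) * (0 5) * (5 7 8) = (0 5 2 7 8) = [5, 1, 7, 3, 4, 2, 6, 8, 0]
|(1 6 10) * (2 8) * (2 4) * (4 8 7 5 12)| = |(1 6 10)(2 7 5 12 4)| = 15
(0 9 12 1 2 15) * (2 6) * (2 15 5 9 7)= (0 7 2 5 9 12 1 6 15)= [7, 6, 5, 3, 4, 9, 15, 2, 8, 12, 10, 11, 1, 13, 14, 0]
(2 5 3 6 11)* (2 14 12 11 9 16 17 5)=(3 6 9 16 17 5)(11 14 12)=[0, 1, 2, 6, 4, 3, 9, 7, 8, 16, 10, 14, 11, 13, 12, 15, 17, 5]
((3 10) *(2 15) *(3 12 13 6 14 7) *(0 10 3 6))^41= ((0 10 12 13)(2 15)(6 14 7))^41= (0 10 12 13)(2 15)(6 7 14)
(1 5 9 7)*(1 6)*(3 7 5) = (1 3 7 6)(5 9) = [0, 3, 2, 7, 4, 9, 1, 6, 8, 5]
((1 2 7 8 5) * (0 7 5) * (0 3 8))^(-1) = ((0 7)(1 2 5)(3 8))^(-1) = (0 7)(1 5 2)(3 8)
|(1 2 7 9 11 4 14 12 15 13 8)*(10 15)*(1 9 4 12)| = 35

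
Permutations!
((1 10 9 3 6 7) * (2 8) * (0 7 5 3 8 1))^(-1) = ((0 7)(1 10 9 8 2)(3 6 5))^(-1) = (0 7)(1 2 8 9 10)(3 5 6)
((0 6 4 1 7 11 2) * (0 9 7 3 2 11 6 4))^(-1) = (11)(0 6 7 9 2 3 1 4)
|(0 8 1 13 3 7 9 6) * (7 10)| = 9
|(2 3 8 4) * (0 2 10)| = |(0 2 3 8 4 10)| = 6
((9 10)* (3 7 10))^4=(10)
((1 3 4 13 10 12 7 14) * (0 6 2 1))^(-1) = (0 14 7 12 10 13 4 3 1 2 6)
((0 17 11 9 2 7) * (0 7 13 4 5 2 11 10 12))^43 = (0 12 10 17)(2 5 4 13)(9 11)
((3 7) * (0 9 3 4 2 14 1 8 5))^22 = (0 3 4 14 8)(1 5 9 7 2) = ((0 9 3 7 4 2 14 1 8 5))^22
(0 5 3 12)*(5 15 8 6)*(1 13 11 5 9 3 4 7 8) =(0 15 1 13 11 5 4 7 8 6 9 3 12) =[15, 13, 2, 12, 7, 4, 9, 8, 6, 3, 10, 5, 0, 11, 14, 1]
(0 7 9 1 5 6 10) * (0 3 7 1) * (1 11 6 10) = (0 11 6 1 5 10 3 7 9) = [11, 5, 2, 7, 4, 10, 1, 9, 8, 0, 3, 6]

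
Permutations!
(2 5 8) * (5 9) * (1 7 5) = (1 7 5 8 2 9) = [0, 7, 9, 3, 4, 8, 6, 5, 2, 1]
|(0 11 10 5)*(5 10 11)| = |(11)(0 5)| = 2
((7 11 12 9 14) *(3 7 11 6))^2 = ((3 7 6)(9 14 11 12))^2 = (3 6 7)(9 11)(12 14)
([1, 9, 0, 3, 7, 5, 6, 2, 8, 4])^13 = [1, 9, 0, 3, 7, 5, 6, 2, 8, 4]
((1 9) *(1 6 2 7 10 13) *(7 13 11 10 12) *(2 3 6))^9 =(1 9 2 13)(3 6)(7 12)(10 11)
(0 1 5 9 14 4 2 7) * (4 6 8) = (0 1 5 9 14 6 8 4 2 7) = [1, 5, 7, 3, 2, 9, 8, 0, 4, 14, 10, 11, 12, 13, 6]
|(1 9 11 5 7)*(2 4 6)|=15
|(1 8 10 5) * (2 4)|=|(1 8 10 5)(2 4)|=4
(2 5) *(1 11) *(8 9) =(1 11)(2 5)(8 9) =[0, 11, 5, 3, 4, 2, 6, 7, 9, 8, 10, 1]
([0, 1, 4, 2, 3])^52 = (2 4 3)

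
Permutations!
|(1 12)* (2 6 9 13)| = |(1 12)(2 6 9 13)| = 4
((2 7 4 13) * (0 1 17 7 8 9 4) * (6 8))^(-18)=((0 1 17 7)(2 6 8 9 4 13))^(-18)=(0 17)(1 7)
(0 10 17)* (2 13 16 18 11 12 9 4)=[10, 1, 13, 3, 2, 5, 6, 7, 8, 4, 17, 12, 9, 16, 14, 15, 18, 0, 11]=(0 10 17)(2 13 16 18 11 12 9 4)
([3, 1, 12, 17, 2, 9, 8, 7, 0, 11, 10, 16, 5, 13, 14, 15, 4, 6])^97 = (0 17 8 3 6)(2 4 16 11 9 5 12)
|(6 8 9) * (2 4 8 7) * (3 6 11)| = 8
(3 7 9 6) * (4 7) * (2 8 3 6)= (2 8 3 4 7 9)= [0, 1, 8, 4, 7, 5, 6, 9, 3, 2]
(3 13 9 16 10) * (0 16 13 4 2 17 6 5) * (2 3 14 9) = [16, 1, 17, 4, 3, 0, 5, 7, 8, 13, 14, 11, 12, 2, 9, 15, 10, 6] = (0 16 10 14 9 13 2 17 6 5)(3 4)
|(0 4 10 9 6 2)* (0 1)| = 7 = |(0 4 10 9 6 2 1)|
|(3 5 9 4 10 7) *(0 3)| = 7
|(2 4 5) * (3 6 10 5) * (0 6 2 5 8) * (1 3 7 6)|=9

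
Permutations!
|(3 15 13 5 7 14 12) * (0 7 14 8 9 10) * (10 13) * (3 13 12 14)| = 10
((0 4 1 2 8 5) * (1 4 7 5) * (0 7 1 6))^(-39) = ((0 1 2 8 6)(5 7))^(-39) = (0 1 2 8 6)(5 7)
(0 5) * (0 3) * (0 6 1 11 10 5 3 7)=(0 3 6 1 11 10 5 7)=[3, 11, 2, 6, 4, 7, 1, 0, 8, 9, 5, 10]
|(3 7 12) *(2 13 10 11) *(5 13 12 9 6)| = |(2 12 3 7 9 6 5 13 10 11)| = 10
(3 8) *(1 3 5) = (1 3 8 5) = [0, 3, 2, 8, 4, 1, 6, 7, 5]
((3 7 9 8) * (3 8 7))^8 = (9)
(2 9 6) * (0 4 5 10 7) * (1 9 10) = (0 4 5 1 9 6 2 10 7) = [4, 9, 10, 3, 5, 1, 2, 0, 8, 6, 7]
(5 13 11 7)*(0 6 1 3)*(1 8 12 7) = (0 6 8 12 7 5 13 11 1 3) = [6, 3, 2, 0, 4, 13, 8, 5, 12, 9, 10, 1, 7, 11]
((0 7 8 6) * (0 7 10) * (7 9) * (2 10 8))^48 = ((0 8 6 9 7 2 10))^48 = (0 10 2 7 9 6 8)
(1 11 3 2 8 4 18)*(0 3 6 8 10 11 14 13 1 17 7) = (0 3 2 10 11 6 8 4 18 17 7)(1 14 13) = [3, 14, 10, 2, 18, 5, 8, 0, 4, 9, 11, 6, 12, 1, 13, 15, 16, 7, 17]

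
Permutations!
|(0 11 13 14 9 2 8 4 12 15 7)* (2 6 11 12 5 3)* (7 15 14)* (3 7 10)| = 14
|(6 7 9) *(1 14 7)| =|(1 14 7 9 6)| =5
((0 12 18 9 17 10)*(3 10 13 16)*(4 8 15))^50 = (0 13 12 16 18 3 9 10 17)(4 15 8) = ((0 12 18 9 17 13 16 3 10)(4 8 15))^50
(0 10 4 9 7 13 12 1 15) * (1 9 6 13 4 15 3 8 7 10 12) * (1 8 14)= (0 12 9 10 15)(1 3 14)(4 6 13 8 7)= [12, 3, 2, 14, 6, 5, 13, 4, 7, 10, 15, 11, 9, 8, 1, 0]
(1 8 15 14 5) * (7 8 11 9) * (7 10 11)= (1 7 8 15 14 5)(9 10 11)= [0, 7, 2, 3, 4, 1, 6, 8, 15, 10, 11, 9, 12, 13, 5, 14]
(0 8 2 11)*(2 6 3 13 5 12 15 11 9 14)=(0 8 6 3 13 5 12 15 11)(2 9 14)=[8, 1, 9, 13, 4, 12, 3, 7, 6, 14, 10, 0, 15, 5, 2, 11]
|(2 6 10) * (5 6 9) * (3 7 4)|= 15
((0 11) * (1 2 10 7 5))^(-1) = ((0 11)(1 2 10 7 5))^(-1) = (0 11)(1 5 7 10 2)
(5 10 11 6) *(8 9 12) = (5 10 11 6)(8 9 12) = [0, 1, 2, 3, 4, 10, 5, 7, 9, 12, 11, 6, 8]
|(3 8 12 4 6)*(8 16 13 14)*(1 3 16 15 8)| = |(1 3 15 8 12 4 6 16 13 14)| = 10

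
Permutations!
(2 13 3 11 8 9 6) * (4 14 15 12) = [0, 1, 13, 11, 14, 5, 2, 7, 9, 6, 10, 8, 4, 3, 15, 12] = (2 13 3 11 8 9 6)(4 14 15 12)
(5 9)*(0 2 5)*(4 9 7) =[2, 1, 5, 3, 9, 7, 6, 4, 8, 0] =(0 2 5 7 4 9)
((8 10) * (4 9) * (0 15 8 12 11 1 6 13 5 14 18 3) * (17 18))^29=((0 15 8 10 12 11 1 6 13 5 14 17 18 3)(4 9))^29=(0 15 8 10 12 11 1 6 13 5 14 17 18 3)(4 9)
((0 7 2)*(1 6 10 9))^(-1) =((0 7 2)(1 6 10 9))^(-1) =(0 2 7)(1 9 10 6)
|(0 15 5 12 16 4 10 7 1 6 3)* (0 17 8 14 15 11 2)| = |(0 11 2)(1 6 3 17 8 14 15 5 12 16 4 10 7)| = 39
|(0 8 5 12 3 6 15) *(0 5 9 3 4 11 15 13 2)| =35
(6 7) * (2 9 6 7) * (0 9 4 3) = (0 9 6 2 4 3) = [9, 1, 4, 0, 3, 5, 2, 7, 8, 6]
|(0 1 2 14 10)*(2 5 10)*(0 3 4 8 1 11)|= |(0 11)(1 5 10 3 4 8)(2 14)|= 6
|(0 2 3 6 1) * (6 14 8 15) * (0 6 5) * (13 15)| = 8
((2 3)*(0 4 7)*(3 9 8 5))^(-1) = (0 7 4)(2 3 5 8 9)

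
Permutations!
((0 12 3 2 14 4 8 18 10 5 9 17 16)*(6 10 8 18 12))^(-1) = ((0 6 10 5 9 17 16)(2 14 4 18 8 12 3))^(-1) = (0 16 17 9 5 10 6)(2 3 12 8 18 4 14)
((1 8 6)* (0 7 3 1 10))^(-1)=(0 10 6 8 1 3 7)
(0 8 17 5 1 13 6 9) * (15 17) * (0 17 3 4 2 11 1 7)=[8, 13, 11, 4, 2, 7, 9, 0, 15, 17, 10, 1, 12, 6, 14, 3, 16, 5]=(0 8 15 3 4 2 11 1 13 6 9 17 5 7)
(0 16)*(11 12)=(0 16)(11 12)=[16, 1, 2, 3, 4, 5, 6, 7, 8, 9, 10, 12, 11, 13, 14, 15, 0]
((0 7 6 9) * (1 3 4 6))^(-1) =(0 9 6 4 3 1 7)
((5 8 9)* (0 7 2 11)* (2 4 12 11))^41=(0 7 4 12 11)(5 9 8)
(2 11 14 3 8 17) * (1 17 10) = (1 17 2 11 14 3 8 10) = [0, 17, 11, 8, 4, 5, 6, 7, 10, 9, 1, 14, 12, 13, 3, 15, 16, 2]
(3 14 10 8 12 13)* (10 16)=(3 14 16 10 8 12 13)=[0, 1, 2, 14, 4, 5, 6, 7, 12, 9, 8, 11, 13, 3, 16, 15, 10]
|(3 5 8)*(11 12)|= |(3 5 8)(11 12)|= 6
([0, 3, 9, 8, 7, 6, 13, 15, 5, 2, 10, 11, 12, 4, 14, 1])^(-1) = (1 15 7 4 13 6 5 8 3)(2 9)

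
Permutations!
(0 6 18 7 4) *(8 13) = [6, 1, 2, 3, 0, 5, 18, 4, 13, 9, 10, 11, 12, 8, 14, 15, 16, 17, 7] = (0 6 18 7 4)(8 13)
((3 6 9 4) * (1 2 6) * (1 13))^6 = (1 13 3 4 9 6 2)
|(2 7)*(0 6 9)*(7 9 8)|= |(0 6 8 7 2 9)|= 6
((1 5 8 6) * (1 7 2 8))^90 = (2 6)(7 8)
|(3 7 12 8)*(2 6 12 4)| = |(2 6 12 8 3 7 4)| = 7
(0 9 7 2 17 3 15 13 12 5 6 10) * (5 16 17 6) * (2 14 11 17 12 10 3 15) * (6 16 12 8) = (0 9 7 14 11 17 15 13 10)(2 16 8 6 3) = [9, 1, 16, 2, 4, 5, 3, 14, 6, 7, 0, 17, 12, 10, 11, 13, 8, 15]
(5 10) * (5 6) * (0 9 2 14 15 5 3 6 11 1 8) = (0 9 2 14 15 5 10 11 1 8)(3 6) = [9, 8, 14, 6, 4, 10, 3, 7, 0, 2, 11, 1, 12, 13, 15, 5]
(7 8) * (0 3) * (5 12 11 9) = [3, 1, 2, 0, 4, 12, 6, 8, 7, 5, 10, 9, 11] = (0 3)(5 12 11 9)(7 8)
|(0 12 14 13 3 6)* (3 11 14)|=|(0 12 3 6)(11 14 13)|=12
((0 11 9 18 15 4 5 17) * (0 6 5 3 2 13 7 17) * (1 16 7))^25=(0 16 4)(1 15 5)(2 9 17)(3 11 7)(6 13 18)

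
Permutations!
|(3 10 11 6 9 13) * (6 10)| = |(3 6 9 13)(10 11)| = 4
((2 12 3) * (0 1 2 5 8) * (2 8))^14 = ((0 1 8)(2 12 3 5))^14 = (0 8 1)(2 3)(5 12)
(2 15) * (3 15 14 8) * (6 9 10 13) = (2 14 8 3 15)(6 9 10 13) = [0, 1, 14, 15, 4, 5, 9, 7, 3, 10, 13, 11, 12, 6, 8, 2]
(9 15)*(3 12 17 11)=[0, 1, 2, 12, 4, 5, 6, 7, 8, 15, 10, 3, 17, 13, 14, 9, 16, 11]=(3 12 17 11)(9 15)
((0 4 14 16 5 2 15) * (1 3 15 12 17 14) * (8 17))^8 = ((0 4 1 3 15)(2 12 8 17 14 16 5))^8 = (0 3 4 15 1)(2 12 8 17 14 16 5)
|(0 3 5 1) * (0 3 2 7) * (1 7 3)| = 5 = |(0 2 3 5 7)|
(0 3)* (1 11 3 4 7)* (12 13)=(0 4 7 1 11 3)(12 13)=[4, 11, 2, 0, 7, 5, 6, 1, 8, 9, 10, 3, 13, 12]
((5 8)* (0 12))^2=((0 12)(5 8))^2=(12)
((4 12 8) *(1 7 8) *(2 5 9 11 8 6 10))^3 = (1 10 9 4 7 2 11 12 6 5 8)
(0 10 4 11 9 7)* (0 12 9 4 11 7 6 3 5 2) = (0 10 11 4 7 12 9 6 3 5 2) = [10, 1, 0, 5, 7, 2, 3, 12, 8, 6, 11, 4, 9]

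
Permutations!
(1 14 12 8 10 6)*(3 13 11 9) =(1 14 12 8 10 6)(3 13 11 9) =[0, 14, 2, 13, 4, 5, 1, 7, 10, 3, 6, 9, 8, 11, 12]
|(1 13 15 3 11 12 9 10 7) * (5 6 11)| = 11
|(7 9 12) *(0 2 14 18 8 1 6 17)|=24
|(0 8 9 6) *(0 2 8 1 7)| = |(0 1 7)(2 8 9 6)| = 12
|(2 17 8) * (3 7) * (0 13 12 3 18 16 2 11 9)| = 12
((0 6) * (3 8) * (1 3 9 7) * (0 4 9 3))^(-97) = ((0 6 4 9 7 1)(3 8))^(-97) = (0 1 7 9 4 6)(3 8)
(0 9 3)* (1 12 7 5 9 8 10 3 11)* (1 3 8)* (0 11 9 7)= (0 1 12)(3 11)(5 7)(8 10)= [1, 12, 2, 11, 4, 7, 6, 5, 10, 9, 8, 3, 0]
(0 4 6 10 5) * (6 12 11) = (0 4 12 11 6 10 5) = [4, 1, 2, 3, 12, 0, 10, 7, 8, 9, 5, 6, 11]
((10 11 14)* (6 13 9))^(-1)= (6 9 13)(10 14 11)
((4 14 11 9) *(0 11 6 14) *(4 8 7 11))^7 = ((0 4)(6 14)(7 11 9 8))^7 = (0 4)(6 14)(7 8 9 11)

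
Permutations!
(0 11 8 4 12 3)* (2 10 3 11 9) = [9, 1, 10, 0, 12, 5, 6, 7, 4, 2, 3, 8, 11] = (0 9 2 10 3)(4 12 11 8)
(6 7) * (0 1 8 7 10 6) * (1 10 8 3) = (0 10 6 8 7)(1 3) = [10, 3, 2, 1, 4, 5, 8, 0, 7, 9, 6]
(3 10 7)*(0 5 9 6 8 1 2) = (0 5 9 6 8 1 2)(3 10 7) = [5, 2, 0, 10, 4, 9, 8, 3, 1, 6, 7]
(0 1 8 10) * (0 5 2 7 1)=(1 8 10 5 2 7)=[0, 8, 7, 3, 4, 2, 6, 1, 10, 9, 5]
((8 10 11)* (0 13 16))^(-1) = (0 16 13)(8 11 10)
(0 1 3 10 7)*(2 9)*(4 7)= (0 1 3 10 4 7)(2 9)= [1, 3, 9, 10, 7, 5, 6, 0, 8, 2, 4]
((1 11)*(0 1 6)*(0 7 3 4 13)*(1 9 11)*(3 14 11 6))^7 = ((0 9 6 7 14 11 3 4 13))^7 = (0 4 11 7 9 13 3 14 6)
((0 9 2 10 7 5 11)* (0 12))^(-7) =((0 9 2 10 7 5 11 12))^(-7) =(0 9 2 10 7 5 11 12)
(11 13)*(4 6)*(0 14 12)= [14, 1, 2, 3, 6, 5, 4, 7, 8, 9, 10, 13, 0, 11, 12]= (0 14 12)(4 6)(11 13)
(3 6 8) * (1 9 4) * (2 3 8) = (1 9 4)(2 3 6) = [0, 9, 3, 6, 1, 5, 2, 7, 8, 4]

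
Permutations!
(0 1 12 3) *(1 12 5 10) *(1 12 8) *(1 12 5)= (0 8 12 3)(5 10)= [8, 1, 2, 0, 4, 10, 6, 7, 12, 9, 5, 11, 3]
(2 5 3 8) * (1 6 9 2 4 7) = (1 6 9 2 5 3 8 4 7) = [0, 6, 5, 8, 7, 3, 9, 1, 4, 2]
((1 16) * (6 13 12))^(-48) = ((1 16)(6 13 12))^(-48) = (16)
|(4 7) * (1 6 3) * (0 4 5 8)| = 15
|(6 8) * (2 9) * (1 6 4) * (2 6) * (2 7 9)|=|(1 7 9 6 8 4)|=6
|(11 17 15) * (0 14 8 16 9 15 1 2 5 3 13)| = |(0 14 8 16 9 15 11 17 1 2 5 3 13)| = 13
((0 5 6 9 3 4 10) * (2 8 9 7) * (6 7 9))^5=((0 5 7 2 8 6 9 3 4 10))^5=(0 6)(2 4)(3 7)(5 9)(8 10)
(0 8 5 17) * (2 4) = (0 8 5 17)(2 4) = [8, 1, 4, 3, 2, 17, 6, 7, 5, 9, 10, 11, 12, 13, 14, 15, 16, 0]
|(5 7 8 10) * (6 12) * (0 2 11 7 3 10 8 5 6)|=|(0 2 11 7 5 3 10 6 12)|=9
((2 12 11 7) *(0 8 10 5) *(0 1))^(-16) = (12)(0 1 5 10 8)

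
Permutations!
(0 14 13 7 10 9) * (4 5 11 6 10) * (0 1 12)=[14, 12, 2, 3, 5, 11, 10, 4, 8, 1, 9, 6, 0, 7, 13]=(0 14 13 7 4 5 11 6 10 9 1 12)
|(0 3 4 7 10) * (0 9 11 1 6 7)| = 6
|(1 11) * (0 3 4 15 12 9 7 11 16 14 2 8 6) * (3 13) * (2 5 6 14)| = |(0 13 3 4 15 12 9 7 11 1 16 2 8 14 5 6)| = 16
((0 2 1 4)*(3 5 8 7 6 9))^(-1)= ((0 2 1 4)(3 5 8 7 6 9))^(-1)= (0 4 1 2)(3 9 6 7 8 5)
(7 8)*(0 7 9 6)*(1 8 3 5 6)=(0 7 3 5 6)(1 8 9)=[7, 8, 2, 5, 4, 6, 0, 3, 9, 1]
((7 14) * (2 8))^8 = (14)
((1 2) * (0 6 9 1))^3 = ((0 6 9 1 2))^3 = (0 1 6 2 9)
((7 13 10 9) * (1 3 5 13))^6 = (1 7 9 10 13 5 3) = ((1 3 5 13 10 9 7))^6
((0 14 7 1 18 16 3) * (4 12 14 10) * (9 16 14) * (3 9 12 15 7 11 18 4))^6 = ((0 10 3)(1 4 15 7)(9 16)(11 18 14))^6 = (18)(1 15)(4 7)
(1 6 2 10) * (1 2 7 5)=[0, 6, 10, 3, 4, 1, 7, 5, 8, 9, 2]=(1 6 7 5)(2 10)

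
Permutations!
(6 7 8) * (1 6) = [0, 6, 2, 3, 4, 5, 7, 8, 1] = (1 6 7 8)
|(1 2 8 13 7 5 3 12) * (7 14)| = 9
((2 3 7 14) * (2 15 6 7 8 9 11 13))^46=((2 3 8 9 11 13)(6 7 14 15))^46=(2 11 8)(3 13 9)(6 14)(7 15)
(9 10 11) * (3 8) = (3 8)(9 10 11) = [0, 1, 2, 8, 4, 5, 6, 7, 3, 10, 11, 9]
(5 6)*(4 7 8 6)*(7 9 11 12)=(4 9 11 12 7 8 6 5)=[0, 1, 2, 3, 9, 4, 5, 8, 6, 11, 10, 12, 7]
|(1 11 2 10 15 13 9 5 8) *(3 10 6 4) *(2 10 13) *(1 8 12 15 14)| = |(1 11 10 14)(2 6 4 3 13 9 5 12 15)| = 36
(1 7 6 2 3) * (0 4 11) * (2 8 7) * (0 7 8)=(0 4 11 7 6)(1 2 3)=[4, 2, 3, 1, 11, 5, 0, 6, 8, 9, 10, 7]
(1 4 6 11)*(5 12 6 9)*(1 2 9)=(1 4)(2 9 5 12 6 11)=[0, 4, 9, 3, 1, 12, 11, 7, 8, 5, 10, 2, 6]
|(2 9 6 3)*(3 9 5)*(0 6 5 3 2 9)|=|(0 6)(2 3 9 5)|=4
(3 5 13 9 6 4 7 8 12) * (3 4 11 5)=(4 7 8 12)(5 13 9 6 11)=[0, 1, 2, 3, 7, 13, 11, 8, 12, 6, 10, 5, 4, 9]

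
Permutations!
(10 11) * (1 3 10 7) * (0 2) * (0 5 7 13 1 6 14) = (0 2 5 7 6 14)(1 3 10 11 13) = [2, 3, 5, 10, 4, 7, 14, 6, 8, 9, 11, 13, 12, 1, 0]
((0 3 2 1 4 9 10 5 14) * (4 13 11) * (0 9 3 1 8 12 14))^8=(0 12 11 10 2 1 14 4 5 8 13 9 3)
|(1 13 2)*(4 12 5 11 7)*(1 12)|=8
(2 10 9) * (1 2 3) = (1 2 10 9 3) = [0, 2, 10, 1, 4, 5, 6, 7, 8, 3, 9]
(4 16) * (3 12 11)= (3 12 11)(4 16)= [0, 1, 2, 12, 16, 5, 6, 7, 8, 9, 10, 3, 11, 13, 14, 15, 4]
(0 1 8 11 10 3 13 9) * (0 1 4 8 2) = (0 4 8 11 10 3 13 9 1 2) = [4, 2, 0, 13, 8, 5, 6, 7, 11, 1, 3, 10, 12, 9]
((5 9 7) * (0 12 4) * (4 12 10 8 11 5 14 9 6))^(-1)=(0 4 6 5 11 8 10)(7 9 14)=((0 10 8 11 5 6 4)(7 14 9))^(-1)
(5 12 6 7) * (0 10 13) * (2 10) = (0 2 10 13)(5 12 6 7) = [2, 1, 10, 3, 4, 12, 7, 5, 8, 9, 13, 11, 6, 0]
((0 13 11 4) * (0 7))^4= ((0 13 11 4 7))^4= (0 7 4 11 13)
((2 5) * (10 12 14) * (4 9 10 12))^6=(14)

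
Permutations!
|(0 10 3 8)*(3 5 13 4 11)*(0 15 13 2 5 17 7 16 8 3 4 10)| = |(2 5)(4 11)(7 16 8 15 13 10 17)| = 14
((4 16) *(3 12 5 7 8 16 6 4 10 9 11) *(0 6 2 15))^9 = ((0 6 4 2 15)(3 12 5 7 8 16 10 9 11))^9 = (16)(0 15 2 4 6)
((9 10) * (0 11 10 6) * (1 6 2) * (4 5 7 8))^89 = ((0 11 10 9 2 1 6)(4 5 7 8))^89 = (0 1 9 11 6 2 10)(4 5 7 8)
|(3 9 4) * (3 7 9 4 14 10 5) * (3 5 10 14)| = 4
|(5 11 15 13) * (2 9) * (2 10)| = 12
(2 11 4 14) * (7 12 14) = (2 11 4 7 12 14) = [0, 1, 11, 3, 7, 5, 6, 12, 8, 9, 10, 4, 14, 13, 2]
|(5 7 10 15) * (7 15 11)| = 6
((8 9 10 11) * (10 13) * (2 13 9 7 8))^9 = ((2 13 10 11)(7 8))^9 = (2 13 10 11)(7 8)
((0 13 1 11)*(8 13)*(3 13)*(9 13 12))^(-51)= (0 13 3 11 9 8 1 12)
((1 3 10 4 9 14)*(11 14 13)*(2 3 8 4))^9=(1 4 13 14 8 9 11)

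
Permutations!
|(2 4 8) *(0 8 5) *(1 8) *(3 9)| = |(0 1 8 2 4 5)(3 9)| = 6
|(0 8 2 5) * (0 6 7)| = 6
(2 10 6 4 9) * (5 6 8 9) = (2 10 8 9)(4 5 6) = [0, 1, 10, 3, 5, 6, 4, 7, 9, 2, 8]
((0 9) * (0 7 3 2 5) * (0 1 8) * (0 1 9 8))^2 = (0 1 8)(2 9 3 5 7)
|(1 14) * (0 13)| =2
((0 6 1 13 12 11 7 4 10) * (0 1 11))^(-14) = ((0 6 11 7 4 10 1 13 12))^(-14) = (0 4 12 7 13 11 1 6 10)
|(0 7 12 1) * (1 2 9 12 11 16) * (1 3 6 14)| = 24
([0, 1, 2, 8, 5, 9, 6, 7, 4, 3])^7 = [0, 1, 2, 4, 9, 3, 6, 7, 5, 8]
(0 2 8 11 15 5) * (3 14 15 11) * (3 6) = [2, 1, 8, 14, 4, 0, 3, 7, 6, 9, 10, 11, 12, 13, 15, 5] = (0 2 8 6 3 14 15 5)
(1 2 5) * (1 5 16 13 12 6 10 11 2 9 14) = (1 9 14)(2 16 13 12 6 10 11) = [0, 9, 16, 3, 4, 5, 10, 7, 8, 14, 11, 2, 6, 12, 1, 15, 13]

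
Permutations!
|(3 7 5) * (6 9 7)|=5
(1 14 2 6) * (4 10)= (1 14 2 6)(4 10)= [0, 14, 6, 3, 10, 5, 1, 7, 8, 9, 4, 11, 12, 13, 2]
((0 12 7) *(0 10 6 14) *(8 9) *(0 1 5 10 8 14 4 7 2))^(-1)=((0 12 2)(1 5 10 6 4 7 8 9 14))^(-1)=(0 2 12)(1 14 9 8 7 4 6 10 5)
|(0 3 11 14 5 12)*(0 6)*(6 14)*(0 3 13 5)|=|(0 13 5 12 14)(3 11 6)|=15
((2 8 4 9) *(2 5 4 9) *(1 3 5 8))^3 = (1 4 3 2 5)(8 9)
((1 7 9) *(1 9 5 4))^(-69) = ((9)(1 7 5 4))^(-69) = (9)(1 4 5 7)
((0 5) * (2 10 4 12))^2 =(2 4)(10 12)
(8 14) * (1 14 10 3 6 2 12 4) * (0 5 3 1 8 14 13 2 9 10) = (14)(0 5 3 6 9 10 1 13 2 12 4 8) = [5, 13, 12, 6, 8, 3, 9, 7, 0, 10, 1, 11, 4, 2, 14]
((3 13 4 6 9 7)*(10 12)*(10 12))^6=(13)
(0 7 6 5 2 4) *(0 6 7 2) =[2, 1, 4, 3, 6, 0, 5, 7] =(7)(0 2 4 6 5)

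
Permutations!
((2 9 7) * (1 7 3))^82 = (1 2 3 7 9)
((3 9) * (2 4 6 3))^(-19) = (2 4 6 3 9)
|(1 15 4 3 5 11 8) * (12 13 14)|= |(1 15 4 3 5 11 8)(12 13 14)|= 21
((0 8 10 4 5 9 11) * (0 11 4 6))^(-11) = (11)(0 8 10 6)(4 5 9)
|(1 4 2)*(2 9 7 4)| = |(1 2)(4 9 7)| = 6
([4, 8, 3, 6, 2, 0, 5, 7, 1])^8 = [2, 1, 6, 5, 3, 4, 0, 7, 8]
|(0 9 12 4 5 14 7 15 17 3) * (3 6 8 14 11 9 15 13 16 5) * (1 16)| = 16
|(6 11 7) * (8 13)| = 6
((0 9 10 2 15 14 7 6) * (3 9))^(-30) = ((0 3 9 10 2 15 14 7 6))^(-30) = (0 14 10)(2 3 7)(6 15 9)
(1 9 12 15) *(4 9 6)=(1 6 4 9 12 15)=[0, 6, 2, 3, 9, 5, 4, 7, 8, 12, 10, 11, 15, 13, 14, 1]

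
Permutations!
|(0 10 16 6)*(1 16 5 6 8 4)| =4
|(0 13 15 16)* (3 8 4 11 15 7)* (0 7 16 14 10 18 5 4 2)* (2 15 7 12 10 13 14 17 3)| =12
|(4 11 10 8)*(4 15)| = 5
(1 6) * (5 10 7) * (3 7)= (1 6)(3 7 5 10)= [0, 6, 2, 7, 4, 10, 1, 5, 8, 9, 3]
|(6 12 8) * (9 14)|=6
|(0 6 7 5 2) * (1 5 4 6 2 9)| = 6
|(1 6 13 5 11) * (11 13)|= 6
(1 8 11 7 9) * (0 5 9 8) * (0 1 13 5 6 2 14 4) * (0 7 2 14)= (0 6 14 4 7 8 11 2)(5 9 13)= [6, 1, 0, 3, 7, 9, 14, 8, 11, 13, 10, 2, 12, 5, 4]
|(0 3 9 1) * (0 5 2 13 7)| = 8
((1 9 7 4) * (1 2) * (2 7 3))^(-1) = (1 2 3 9)(4 7)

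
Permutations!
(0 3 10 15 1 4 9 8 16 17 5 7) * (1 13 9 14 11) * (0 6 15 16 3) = (1 4 14 11)(3 10 16 17 5 7 6 15 13 9 8) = [0, 4, 2, 10, 14, 7, 15, 6, 3, 8, 16, 1, 12, 9, 11, 13, 17, 5]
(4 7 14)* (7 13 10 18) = (4 13 10 18 7 14) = [0, 1, 2, 3, 13, 5, 6, 14, 8, 9, 18, 11, 12, 10, 4, 15, 16, 17, 7]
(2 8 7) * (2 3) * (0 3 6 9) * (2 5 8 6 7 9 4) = (0 3 5 8 9)(2 6 4) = [3, 1, 6, 5, 2, 8, 4, 7, 9, 0]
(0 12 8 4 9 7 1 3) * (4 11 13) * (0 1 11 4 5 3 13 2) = [12, 13, 0, 1, 9, 3, 6, 11, 4, 7, 10, 2, 8, 5] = (0 12 8 4 9 7 11 2)(1 13 5 3)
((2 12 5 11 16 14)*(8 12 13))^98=(2 8 5 16)(11 14 13 12)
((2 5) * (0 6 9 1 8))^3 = (0 1 6 8 9)(2 5)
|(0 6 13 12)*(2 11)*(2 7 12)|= |(0 6 13 2 11 7 12)|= 7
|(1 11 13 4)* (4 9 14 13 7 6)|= |(1 11 7 6 4)(9 14 13)|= 15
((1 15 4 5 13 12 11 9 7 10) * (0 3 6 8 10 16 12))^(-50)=(16)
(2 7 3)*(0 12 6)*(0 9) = (0 12 6 9)(2 7 3) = [12, 1, 7, 2, 4, 5, 9, 3, 8, 0, 10, 11, 6]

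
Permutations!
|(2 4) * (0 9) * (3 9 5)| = |(0 5 3 9)(2 4)| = 4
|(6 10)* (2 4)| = |(2 4)(6 10)| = 2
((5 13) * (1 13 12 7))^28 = ((1 13 5 12 7))^28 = (1 12 13 7 5)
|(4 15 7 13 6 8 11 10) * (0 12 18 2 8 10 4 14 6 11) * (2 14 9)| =45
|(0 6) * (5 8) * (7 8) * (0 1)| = |(0 6 1)(5 7 8)| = 3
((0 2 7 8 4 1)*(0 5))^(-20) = ((0 2 7 8 4 1 5))^(-20) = (0 2 7 8 4 1 5)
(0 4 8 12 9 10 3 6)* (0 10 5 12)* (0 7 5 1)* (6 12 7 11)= (0 4 8 11 6 10 3 12 9 1)(5 7)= [4, 0, 2, 12, 8, 7, 10, 5, 11, 1, 3, 6, 9]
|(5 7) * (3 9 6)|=|(3 9 6)(5 7)|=6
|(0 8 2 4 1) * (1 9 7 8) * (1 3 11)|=20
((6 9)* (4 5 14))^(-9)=(14)(6 9)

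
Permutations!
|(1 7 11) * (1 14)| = 4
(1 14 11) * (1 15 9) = (1 14 11 15 9) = [0, 14, 2, 3, 4, 5, 6, 7, 8, 1, 10, 15, 12, 13, 11, 9]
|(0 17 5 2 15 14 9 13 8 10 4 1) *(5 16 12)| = 14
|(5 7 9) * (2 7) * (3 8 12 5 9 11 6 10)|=9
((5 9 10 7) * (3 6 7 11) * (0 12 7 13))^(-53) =(0 3 9 12 6 10 7 13 11 5)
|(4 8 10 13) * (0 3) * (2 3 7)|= |(0 7 2 3)(4 8 10 13)|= 4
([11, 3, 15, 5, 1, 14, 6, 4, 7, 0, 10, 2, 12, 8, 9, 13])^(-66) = (0 9 14 5 3 1 4 7 8 13 15 2 11)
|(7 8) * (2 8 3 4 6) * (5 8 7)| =10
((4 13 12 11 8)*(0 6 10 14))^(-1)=(0 14 10 6)(4 8 11 12 13)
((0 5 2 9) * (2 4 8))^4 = (0 2 4)(5 9 8)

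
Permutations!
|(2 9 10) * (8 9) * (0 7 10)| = |(0 7 10 2 8 9)| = 6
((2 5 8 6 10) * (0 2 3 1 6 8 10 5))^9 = (0 2)(1 3 10 5 6)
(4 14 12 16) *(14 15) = (4 15 14 12 16) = [0, 1, 2, 3, 15, 5, 6, 7, 8, 9, 10, 11, 16, 13, 12, 14, 4]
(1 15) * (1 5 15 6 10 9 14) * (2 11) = (1 6 10 9 14)(2 11)(5 15) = [0, 6, 11, 3, 4, 15, 10, 7, 8, 14, 9, 2, 12, 13, 1, 5]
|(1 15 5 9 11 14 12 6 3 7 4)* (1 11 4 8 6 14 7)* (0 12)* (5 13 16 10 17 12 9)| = |(0 9 4 11 7 8 6 3 1 15 13 16 10 17 12 14)| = 16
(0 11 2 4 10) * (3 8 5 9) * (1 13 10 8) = (0 11 2 4 8 5 9 3 1 13 10) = [11, 13, 4, 1, 8, 9, 6, 7, 5, 3, 0, 2, 12, 10]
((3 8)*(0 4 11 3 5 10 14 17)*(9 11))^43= (0 11 5 17 9 8 14 4 3 10)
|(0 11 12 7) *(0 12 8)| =6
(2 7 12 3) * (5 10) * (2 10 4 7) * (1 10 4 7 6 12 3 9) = (1 10 5 7 3 4 6 12 9) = [0, 10, 2, 4, 6, 7, 12, 3, 8, 1, 5, 11, 9]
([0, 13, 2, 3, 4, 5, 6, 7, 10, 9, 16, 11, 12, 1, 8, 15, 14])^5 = (1 13)(8 10 16 14)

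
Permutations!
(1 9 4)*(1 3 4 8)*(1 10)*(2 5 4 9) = (1 2 5 4 3 9 8 10) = [0, 2, 5, 9, 3, 4, 6, 7, 10, 8, 1]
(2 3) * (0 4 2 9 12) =[4, 1, 3, 9, 2, 5, 6, 7, 8, 12, 10, 11, 0] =(0 4 2 3 9 12)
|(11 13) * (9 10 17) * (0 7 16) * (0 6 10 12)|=|(0 7 16 6 10 17 9 12)(11 13)|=8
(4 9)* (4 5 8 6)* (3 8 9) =(3 8 6 4)(5 9) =[0, 1, 2, 8, 3, 9, 4, 7, 6, 5]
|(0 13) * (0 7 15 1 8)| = |(0 13 7 15 1 8)| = 6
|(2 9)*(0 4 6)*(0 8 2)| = 6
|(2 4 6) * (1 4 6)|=2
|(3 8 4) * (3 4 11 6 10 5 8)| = 5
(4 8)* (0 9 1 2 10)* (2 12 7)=(0 9 1 12 7 2 10)(4 8)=[9, 12, 10, 3, 8, 5, 6, 2, 4, 1, 0, 11, 7]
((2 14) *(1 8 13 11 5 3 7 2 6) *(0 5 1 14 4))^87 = (0 7)(1 11 13 8)(2 5)(3 4)(6 14)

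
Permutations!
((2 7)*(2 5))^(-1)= ((2 7 5))^(-1)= (2 5 7)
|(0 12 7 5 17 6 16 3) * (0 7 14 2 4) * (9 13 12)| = 42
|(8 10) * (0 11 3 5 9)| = 10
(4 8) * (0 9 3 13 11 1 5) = [9, 5, 2, 13, 8, 0, 6, 7, 4, 3, 10, 1, 12, 11] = (0 9 3 13 11 1 5)(4 8)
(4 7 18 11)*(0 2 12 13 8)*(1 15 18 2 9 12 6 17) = (0 9 12 13 8)(1 15 18 11 4 7 2 6 17) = [9, 15, 6, 3, 7, 5, 17, 2, 0, 12, 10, 4, 13, 8, 14, 18, 16, 1, 11]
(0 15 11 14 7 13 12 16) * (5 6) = [15, 1, 2, 3, 4, 6, 5, 13, 8, 9, 10, 14, 16, 12, 7, 11, 0] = (0 15 11 14 7 13 12 16)(5 6)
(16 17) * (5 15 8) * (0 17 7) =(0 17 16 7)(5 15 8) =[17, 1, 2, 3, 4, 15, 6, 0, 5, 9, 10, 11, 12, 13, 14, 8, 7, 16]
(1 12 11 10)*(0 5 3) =(0 5 3)(1 12 11 10) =[5, 12, 2, 0, 4, 3, 6, 7, 8, 9, 1, 10, 11]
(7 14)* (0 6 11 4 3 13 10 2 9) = (0 6 11 4 3 13 10 2 9)(7 14) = [6, 1, 9, 13, 3, 5, 11, 14, 8, 0, 2, 4, 12, 10, 7]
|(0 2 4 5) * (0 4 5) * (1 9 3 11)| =|(0 2 5 4)(1 9 3 11)| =4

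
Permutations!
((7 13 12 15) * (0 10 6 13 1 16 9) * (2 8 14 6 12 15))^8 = ((0 10 12 2 8 14 6 13 15 7 1 16 9))^8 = (0 15 2 16 6 10 7 8 9 13 12 1 14)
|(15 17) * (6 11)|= 2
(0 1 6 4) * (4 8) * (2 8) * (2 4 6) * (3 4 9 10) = [1, 2, 8, 4, 0, 5, 9, 7, 6, 10, 3] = (0 1 2 8 6 9 10 3 4)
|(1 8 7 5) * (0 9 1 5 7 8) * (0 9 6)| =|(0 6)(1 9)| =2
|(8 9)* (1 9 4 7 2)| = |(1 9 8 4 7 2)| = 6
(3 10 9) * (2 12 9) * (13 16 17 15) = [0, 1, 12, 10, 4, 5, 6, 7, 8, 3, 2, 11, 9, 16, 14, 13, 17, 15] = (2 12 9 3 10)(13 16 17 15)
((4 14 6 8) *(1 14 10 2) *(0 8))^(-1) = ((0 8 4 10 2 1 14 6))^(-1) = (0 6 14 1 2 10 4 8)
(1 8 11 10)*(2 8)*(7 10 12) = (1 2 8 11 12 7 10) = [0, 2, 8, 3, 4, 5, 6, 10, 11, 9, 1, 12, 7]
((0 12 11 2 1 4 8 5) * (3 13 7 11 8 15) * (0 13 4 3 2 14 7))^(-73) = ((0 12 8 5 13)(1 3 4 15 2)(7 11 14))^(-73) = (0 8 13 12 5)(1 4 2 3 15)(7 14 11)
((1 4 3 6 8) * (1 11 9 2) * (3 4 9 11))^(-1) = (11)(1 2 9)(3 8 6)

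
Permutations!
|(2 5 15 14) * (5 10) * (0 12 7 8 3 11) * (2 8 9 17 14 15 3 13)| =13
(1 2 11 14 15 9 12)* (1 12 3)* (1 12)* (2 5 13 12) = (1 5 13 12)(2 11 14 15 9 3) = [0, 5, 11, 2, 4, 13, 6, 7, 8, 3, 10, 14, 1, 12, 15, 9]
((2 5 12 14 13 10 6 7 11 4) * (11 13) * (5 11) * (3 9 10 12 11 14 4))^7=((2 14 5 11 3 9 10 6 7 13 12 4))^7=(2 6 5 13 3 4 10 14 7 11 12 9)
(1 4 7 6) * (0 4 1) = [4, 1, 2, 3, 7, 5, 0, 6] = (0 4 7 6)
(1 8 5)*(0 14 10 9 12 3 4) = (0 14 10 9 12 3 4)(1 8 5) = [14, 8, 2, 4, 0, 1, 6, 7, 5, 12, 9, 11, 3, 13, 10]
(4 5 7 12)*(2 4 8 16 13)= [0, 1, 4, 3, 5, 7, 6, 12, 16, 9, 10, 11, 8, 2, 14, 15, 13]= (2 4 5 7 12 8 16 13)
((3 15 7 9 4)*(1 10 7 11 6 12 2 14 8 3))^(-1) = ((1 10 7 9 4)(2 14 8 3 15 11 6 12))^(-1) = (1 4 9 7 10)(2 12 6 11 15 3 8 14)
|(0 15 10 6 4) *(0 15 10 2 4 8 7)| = |(0 10 6 8 7)(2 4 15)| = 15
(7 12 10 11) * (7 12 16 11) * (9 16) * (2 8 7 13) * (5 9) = (2 8 7 5 9 16 11 12 10 13) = [0, 1, 8, 3, 4, 9, 6, 5, 7, 16, 13, 12, 10, 2, 14, 15, 11]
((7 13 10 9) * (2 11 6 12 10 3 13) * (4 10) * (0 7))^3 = ((0 7 2 11 6 12 4 10 9)(3 13))^3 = (0 11 4)(2 12 9)(3 13)(6 10 7)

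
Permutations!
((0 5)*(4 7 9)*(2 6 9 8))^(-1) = ((0 5)(2 6 9 4 7 8))^(-1) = (0 5)(2 8 7 4 9 6)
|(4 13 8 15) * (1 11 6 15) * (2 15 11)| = 6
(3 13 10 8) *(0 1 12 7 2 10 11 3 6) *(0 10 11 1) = (1 12 7 2 11 3 13)(6 10 8) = [0, 12, 11, 13, 4, 5, 10, 2, 6, 9, 8, 3, 7, 1]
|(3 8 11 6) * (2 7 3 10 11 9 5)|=|(2 7 3 8 9 5)(6 10 11)|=6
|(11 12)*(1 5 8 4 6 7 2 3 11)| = 10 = |(1 5 8 4 6 7 2 3 11 12)|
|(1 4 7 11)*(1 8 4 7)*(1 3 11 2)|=12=|(1 7 2)(3 11 8 4)|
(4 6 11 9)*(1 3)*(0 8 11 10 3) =(0 8 11 9 4 6 10 3 1) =[8, 0, 2, 1, 6, 5, 10, 7, 11, 4, 3, 9]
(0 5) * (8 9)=(0 5)(8 9)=[5, 1, 2, 3, 4, 0, 6, 7, 9, 8]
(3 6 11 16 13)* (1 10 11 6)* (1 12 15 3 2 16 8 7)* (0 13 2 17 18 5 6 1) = [13, 10, 16, 12, 4, 6, 1, 0, 7, 9, 11, 8, 15, 17, 14, 3, 2, 18, 5] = (0 13 17 18 5 6 1 10 11 8 7)(2 16)(3 12 15)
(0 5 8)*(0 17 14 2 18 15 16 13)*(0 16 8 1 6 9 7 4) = (0 5 1 6 9 7 4)(2 18 15 8 17 14)(13 16) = [5, 6, 18, 3, 0, 1, 9, 4, 17, 7, 10, 11, 12, 16, 2, 8, 13, 14, 15]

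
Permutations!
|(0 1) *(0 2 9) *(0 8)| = |(0 1 2 9 8)| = 5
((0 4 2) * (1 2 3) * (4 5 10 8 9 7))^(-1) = ((0 5 10 8 9 7 4 3 1 2))^(-1) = (0 2 1 3 4 7 9 8 10 5)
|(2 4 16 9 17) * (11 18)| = 10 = |(2 4 16 9 17)(11 18)|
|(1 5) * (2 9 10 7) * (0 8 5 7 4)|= |(0 8 5 1 7 2 9 10 4)|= 9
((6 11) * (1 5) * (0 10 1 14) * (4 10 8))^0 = (14)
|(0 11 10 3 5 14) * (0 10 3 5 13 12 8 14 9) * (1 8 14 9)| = 11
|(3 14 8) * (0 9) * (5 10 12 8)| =6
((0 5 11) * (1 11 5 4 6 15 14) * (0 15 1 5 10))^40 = (0 11 10 1 5 6 14 4 15)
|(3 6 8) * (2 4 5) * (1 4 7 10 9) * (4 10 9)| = 21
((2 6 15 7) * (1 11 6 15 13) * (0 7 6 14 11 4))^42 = ((0 7 2 15 6 13 1 4)(11 14))^42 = (0 2 6 1)(4 7 15 13)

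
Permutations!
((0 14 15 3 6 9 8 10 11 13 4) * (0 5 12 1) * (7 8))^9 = (0 11 3 5 7)(1 10 15 4 9)(6 12 8 14 13)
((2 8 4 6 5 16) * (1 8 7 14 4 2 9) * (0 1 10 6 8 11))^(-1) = (0 11 1)(2 8 4 14 7)(5 6 10 9 16)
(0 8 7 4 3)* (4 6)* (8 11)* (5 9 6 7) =(0 11 8 5 9 6 4 3) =[11, 1, 2, 0, 3, 9, 4, 7, 5, 6, 10, 8]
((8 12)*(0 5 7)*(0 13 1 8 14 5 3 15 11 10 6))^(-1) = (0 6 10 11 15 3)(1 13 7 5 14 12 8)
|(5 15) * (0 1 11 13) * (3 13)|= 10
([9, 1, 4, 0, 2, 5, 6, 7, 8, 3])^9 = (9)(2 4)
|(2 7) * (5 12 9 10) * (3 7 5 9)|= |(2 5 12 3 7)(9 10)|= 10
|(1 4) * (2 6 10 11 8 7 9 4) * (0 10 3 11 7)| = 11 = |(0 10 7 9 4 1 2 6 3 11 8)|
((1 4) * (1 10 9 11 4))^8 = (11) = ((4 10 9 11))^8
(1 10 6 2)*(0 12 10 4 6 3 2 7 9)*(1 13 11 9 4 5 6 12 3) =[3, 5, 13, 2, 12, 6, 7, 4, 8, 0, 1, 9, 10, 11] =(0 3 2 13 11 9)(1 5 6 7 4 12 10)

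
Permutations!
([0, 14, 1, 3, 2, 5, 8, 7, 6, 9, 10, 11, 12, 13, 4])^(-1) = [0, 2, 4, 3, 14, 5, 8, 7, 6, 9, 10, 11, 12, 13, 1]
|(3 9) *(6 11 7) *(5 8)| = 6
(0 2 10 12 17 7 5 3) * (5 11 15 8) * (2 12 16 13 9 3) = (0 12 17 7 11 15 8 5 2 10 16 13 9 3) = [12, 1, 10, 0, 4, 2, 6, 11, 5, 3, 16, 15, 17, 9, 14, 8, 13, 7]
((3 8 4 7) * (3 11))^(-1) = ((3 8 4 7 11))^(-1) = (3 11 7 4 8)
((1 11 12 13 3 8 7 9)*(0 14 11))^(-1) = ((0 14 11 12 13 3 8 7 9 1))^(-1) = (0 1 9 7 8 3 13 12 11 14)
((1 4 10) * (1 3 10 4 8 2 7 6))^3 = (1 7 8 6 2)(3 10)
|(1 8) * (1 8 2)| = |(8)(1 2)| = 2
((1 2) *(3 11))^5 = (1 2)(3 11)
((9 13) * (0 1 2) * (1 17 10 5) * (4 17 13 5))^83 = (0 2 1 5 9 13)(4 10 17)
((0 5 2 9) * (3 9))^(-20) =(9)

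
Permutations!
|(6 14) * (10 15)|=|(6 14)(10 15)|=2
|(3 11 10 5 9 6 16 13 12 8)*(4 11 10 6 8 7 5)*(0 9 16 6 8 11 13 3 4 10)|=|(0 9 11 8 4 13 12 7 5 16 3)|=11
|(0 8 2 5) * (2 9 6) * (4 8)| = |(0 4 8 9 6 2 5)| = 7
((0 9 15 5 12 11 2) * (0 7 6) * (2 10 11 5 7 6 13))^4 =(0 13 9 2 15 6 7)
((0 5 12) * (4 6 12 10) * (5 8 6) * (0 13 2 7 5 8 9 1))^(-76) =((0 9 1)(2 7 5 10 4 8 6 12 13))^(-76) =(0 1 9)(2 8 7 6 5 12 10 13 4)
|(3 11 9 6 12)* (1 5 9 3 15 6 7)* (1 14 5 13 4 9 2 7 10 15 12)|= |(1 13 4 9 10 15 6)(2 7 14 5)(3 11)|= 28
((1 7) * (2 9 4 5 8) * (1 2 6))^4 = (1 4)(2 8)(5 7)(6 9)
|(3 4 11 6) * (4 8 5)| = |(3 8 5 4 11 6)| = 6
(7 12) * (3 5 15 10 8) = (3 5 15 10 8)(7 12) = [0, 1, 2, 5, 4, 15, 6, 12, 3, 9, 8, 11, 7, 13, 14, 10]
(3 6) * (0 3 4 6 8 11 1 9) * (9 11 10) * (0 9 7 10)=(0 3 8)(1 11)(4 6)(7 10)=[3, 11, 2, 8, 6, 5, 4, 10, 0, 9, 7, 1]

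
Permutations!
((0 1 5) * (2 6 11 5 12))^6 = (0 5 11 6 2 12 1)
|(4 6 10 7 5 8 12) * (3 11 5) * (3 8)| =6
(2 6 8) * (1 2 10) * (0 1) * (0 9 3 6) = (0 1 2)(3 6 8 10 9) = [1, 2, 0, 6, 4, 5, 8, 7, 10, 3, 9]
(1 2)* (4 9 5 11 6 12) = [0, 2, 1, 3, 9, 11, 12, 7, 8, 5, 10, 6, 4] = (1 2)(4 9 5 11 6 12)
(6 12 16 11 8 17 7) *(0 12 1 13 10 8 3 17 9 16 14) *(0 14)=(0 12)(1 13 10 8 9 16 11 3 17 7 6)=[12, 13, 2, 17, 4, 5, 1, 6, 9, 16, 8, 3, 0, 10, 14, 15, 11, 7]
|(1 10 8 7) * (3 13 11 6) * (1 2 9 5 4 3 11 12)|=22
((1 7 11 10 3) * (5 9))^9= ((1 7 11 10 3)(5 9))^9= (1 3 10 11 7)(5 9)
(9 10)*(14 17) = (9 10)(14 17) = [0, 1, 2, 3, 4, 5, 6, 7, 8, 10, 9, 11, 12, 13, 17, 15, 16, 14]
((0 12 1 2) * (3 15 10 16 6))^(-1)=(0 2 1 12)(3 6 16 10 15)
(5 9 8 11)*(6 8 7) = (5 9 7 6 8 11) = [0, 1, 2, 3, 4, 9, 8, 6, 11, 7, 10, 5]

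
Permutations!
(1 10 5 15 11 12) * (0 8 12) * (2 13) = [8, 10, 13, 3, 4, 15, 6, 7, 12, 9, 5, 0, 1, 2, 14, 11] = (0 8 12 1 10 5 15 11)(2 13)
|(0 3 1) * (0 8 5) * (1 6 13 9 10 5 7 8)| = |(0 3 6 13 9 10 5)(7 8)| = 14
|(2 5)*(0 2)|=3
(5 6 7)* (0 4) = (0 4)(5 6 7) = [4, 1, 2, 3, 0, 6, 7, 5]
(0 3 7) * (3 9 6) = (0 9 6 3 7) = [9, 1, 2, 7, 4, 5, 3, 0, 8, 6]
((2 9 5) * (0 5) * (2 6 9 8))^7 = ((0 5 6 9)(2 8))^7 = (0 9 6 5)(2 8)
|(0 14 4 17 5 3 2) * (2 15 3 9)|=14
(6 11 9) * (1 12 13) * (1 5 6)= [0, 12, 2, 3, 4, 6, 11, 7, 8, 1, 10, 9, 13, 5]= (1 12 13 5 6 11 9)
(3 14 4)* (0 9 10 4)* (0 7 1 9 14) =(0 14 7 1 9 10 4 3) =[14, 9, 2, 0, 3, 5, 6, 1, 8, 10, 4, 11, 12, 13, 7]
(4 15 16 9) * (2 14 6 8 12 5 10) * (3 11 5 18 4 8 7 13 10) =[0, 1, 14, 11, 15, 3, 7, 13, 12, 8, 2, 5, 18, 10, 6, 16, 9, 17, 4] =(2 14 6 7 13 10)(3 11 5)(4 15 16 9 8 12 18)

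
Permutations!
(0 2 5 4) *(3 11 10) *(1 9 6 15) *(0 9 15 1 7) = (0 2 5 4 9 6 1 15 7)(3 11 10) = [2, 15, 5, 11, 9, 4, 1, 0, 8, 6, 3, 10, 12, 13, 14, 7]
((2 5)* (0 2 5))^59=((5)(0 2))^59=(5)(0 2)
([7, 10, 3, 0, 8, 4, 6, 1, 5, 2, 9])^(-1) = (0 3 2 9 10 1 7)(4 5 8)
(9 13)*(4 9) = (4 9 13) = [0, 1, 2, 3, 9, 5, 6, 7, 8, 13, 10, 11, 12, 4]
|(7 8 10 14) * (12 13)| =|(7 8 10 14)(12 13)| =4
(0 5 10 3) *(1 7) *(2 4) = [5, 7, 4, 0, 2, 10, 6, 1, 8, 9, 3] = (0 5 10 3)(1 7)(2 4)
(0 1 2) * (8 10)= [1, 2, 0, 3, 4, 5, 6, 7, 10, 9, 8]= (0 1 2)(8 10)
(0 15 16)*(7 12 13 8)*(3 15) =(0 3 15 16)(7 12 13 8) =[3, 1, 2, 15, 4, 5, 6, 12, 7, 9, 10, 11, 13, 8, 14, 16, 0]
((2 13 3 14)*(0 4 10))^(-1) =(0 10 4)(2 14 3 13)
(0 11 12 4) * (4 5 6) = [11, 1, 2, 3, 0, 6, 4, 7, 8, 9, 10, 12, 5] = (0 11 12 5 6 4)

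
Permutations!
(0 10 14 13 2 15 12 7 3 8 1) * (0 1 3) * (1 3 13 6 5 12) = (0 10 14 6 5 12 7)(1 3 8 13 2 15) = [10, 3, 15, 8, 4, 12, 5, 0, 13, 9, 14, 11, 7, 2, 6, 1]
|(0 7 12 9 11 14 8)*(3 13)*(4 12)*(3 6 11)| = |(0 7 4 12 9 3 13 6 11 14 8)| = 11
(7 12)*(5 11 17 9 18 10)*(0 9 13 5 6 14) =(0 9 18 10 6 14)(5 11 17 13)(7 12) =[9, 1, 2, 3, 4, 11, 14, 12, 8, 18, 6, 17, 7, 5, 0, 15, 16, 13, 10]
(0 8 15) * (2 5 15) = [8, 1, 5, 3, 4, 15, 6, 7, 2, 9, 10, 11, 12, 13, 14, 0] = (0 8 2 5 15)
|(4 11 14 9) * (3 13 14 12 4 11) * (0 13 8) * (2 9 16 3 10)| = 6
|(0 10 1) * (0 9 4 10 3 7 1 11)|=8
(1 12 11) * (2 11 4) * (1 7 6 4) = (1 12)(2 11 7 6 4) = [0, 12, 11, 3, 2, 5, 4, 6, 8, 9, 10, 7, 1]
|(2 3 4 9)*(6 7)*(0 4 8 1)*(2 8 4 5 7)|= |(0 5 7 6 2 3 4 9 8 1)|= 10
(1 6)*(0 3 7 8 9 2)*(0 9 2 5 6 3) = (1 3 7 8 2 9 5 6) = [0, 3, 9, 7, 4, 6, 1, 8, 2, 5]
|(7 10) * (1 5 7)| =|(1 5 7 10)| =4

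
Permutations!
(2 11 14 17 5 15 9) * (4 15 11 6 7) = (2 6 7 4 15 9)(5 11 14 17) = [0, 1, 6, 3, 15, 11, 7, 4, 8, 2, 10, 14, 12, 13, 17, 9, 16, 5]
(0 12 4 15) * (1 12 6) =(0 6 1 12 4 15) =[6, 12, 2, 3, 15, 5, 1, 7, 8, 9, 10, 11, 4, 13, 14, 0]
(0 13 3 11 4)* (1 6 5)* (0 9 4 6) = (0 13 3 11 6 5 1)(4 9) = [13, 0, 2, 11, 9, 1, 5, 7, 8, 4, 10, 6, 12, 3]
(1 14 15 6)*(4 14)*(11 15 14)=(1 4 11 15 6)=[0, 4, 2, 3, 11, 5, 1, 7, 8, 9, 10, 15, 12, 13, 14, 6]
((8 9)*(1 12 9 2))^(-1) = ((1 12 9 8 2))^(-1) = (1 2 8 9 12)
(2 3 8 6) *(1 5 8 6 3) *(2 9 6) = (1 5 8 3 2)(6 9) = [0, 5, 1, 2, 4, 8, 9, 7, 3, 6]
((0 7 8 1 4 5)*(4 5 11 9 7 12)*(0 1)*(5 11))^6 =(0 9 5)(1 12 7)(4 8 11)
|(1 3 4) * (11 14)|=6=|(1 3 4)(11 14)|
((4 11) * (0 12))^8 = (12)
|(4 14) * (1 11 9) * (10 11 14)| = 6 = |(1 14 4 10 11 9)|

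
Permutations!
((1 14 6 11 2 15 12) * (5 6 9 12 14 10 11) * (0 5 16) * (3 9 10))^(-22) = (0 6)(1 9)(2 10 15 11 14)(3 12)(5 16)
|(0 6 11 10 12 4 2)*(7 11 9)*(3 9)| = |(0 6 3 9 7 11 10 12 4 2)| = 10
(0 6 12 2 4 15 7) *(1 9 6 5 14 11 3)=(0 5 14 11 3 1 9 6 12 2 4 15 7)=[5, 9, 4, 1, 15, 14, 12, 0, 8, 6, 10, 3, 2, 13, 11, 7]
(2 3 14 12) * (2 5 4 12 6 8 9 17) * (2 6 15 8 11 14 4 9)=[0, 1, 3, 4, 12, 9, 11, 7, 2, 17, 10, 14, 5, 13, 15, 8, 16, 6]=(2 3 4 12 5 9 17 6 11 14 15 8)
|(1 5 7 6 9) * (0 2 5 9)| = 10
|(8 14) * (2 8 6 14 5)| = 6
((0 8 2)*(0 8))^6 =(8)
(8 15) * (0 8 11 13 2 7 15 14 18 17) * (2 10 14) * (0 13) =(0 8 2 7 15 11)(10 14 18 17 13) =[8, 1, 7, 3, 4, 5, 6, 15, 2, 9, 14, 0, 12, 10, 18, 11, 16, 13, 17]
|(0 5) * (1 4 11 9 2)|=|(0 5)(1 4 11 9 2)|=10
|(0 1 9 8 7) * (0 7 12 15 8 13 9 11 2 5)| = |(0 1 11 2 5)(8 12 15)(9 13)| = 30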